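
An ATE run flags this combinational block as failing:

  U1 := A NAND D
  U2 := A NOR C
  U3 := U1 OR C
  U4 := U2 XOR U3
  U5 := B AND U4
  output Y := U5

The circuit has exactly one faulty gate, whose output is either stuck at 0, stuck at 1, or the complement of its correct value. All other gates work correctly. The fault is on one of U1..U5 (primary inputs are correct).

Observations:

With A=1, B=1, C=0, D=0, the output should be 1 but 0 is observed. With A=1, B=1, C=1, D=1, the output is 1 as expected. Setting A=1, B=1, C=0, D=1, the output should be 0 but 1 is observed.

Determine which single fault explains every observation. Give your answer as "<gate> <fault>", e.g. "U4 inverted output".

Fault-free values for test 1 (A=1, B=1, C=0, D=0): U1=1, U2=0, U3=1, U4=1, U5=1, giving Y=1. Observed 0.
Test 1: faults giving observed 0 are {U1 stuck-at-0, U1 inverted output, U2 stuck-at-1, U2 inverted output, U3 stuck-at-0, U3 inverted output, U4 stuck-at-0, U4 inverted output, U5 stuck-at-0, U5 inverted output}.
Test 2 (A=1, B=1, C=1, D=1): fault-free U1=0, U2=0, U3=1, U4=1, U5=1 → 1; observed 1. Eliminates U2 stuck-at-1, U2 inverted output, U3 stuck-at-0, U3 inverted output, U4 stuck-at-0, U4 inverted output, U5 stuck-at-0, U5 inverted output.
Test 3 (A=1, B=1, C=0, D=1): fault-free U1=0, U2=0, U3=0, U4=0, U5=0 → 0; observed 1. Eliminates U1 stuck-at-0.
Only U1 inverted output is consistent with every test.

U1 inverted output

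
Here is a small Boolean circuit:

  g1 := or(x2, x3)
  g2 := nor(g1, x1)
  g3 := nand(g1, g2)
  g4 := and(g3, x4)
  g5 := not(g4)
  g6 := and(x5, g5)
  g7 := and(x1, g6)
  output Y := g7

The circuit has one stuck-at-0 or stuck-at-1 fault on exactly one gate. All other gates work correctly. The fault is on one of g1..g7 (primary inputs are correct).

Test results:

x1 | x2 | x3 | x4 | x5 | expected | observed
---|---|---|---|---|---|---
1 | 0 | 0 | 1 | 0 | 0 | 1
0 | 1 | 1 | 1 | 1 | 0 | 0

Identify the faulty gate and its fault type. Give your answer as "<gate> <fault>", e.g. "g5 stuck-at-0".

g6 stuck-at-1

Fault-free values for test 1 (x1=1, x2=0, x3=0, x4=1, x5=0): g1=0, g2=0, g3=1, g4=1, g5=0, g6=0, g7=0, giving Y=0. Observed 1.
Test 1: faults giving observed 1 are {g6 stuck-at-1, g7 stuck-at-1}.
Test 2 (x1=0, x2=1, x3=1, x4=1, x5=1): fault-free g1=1, g2=0, g3=1, g4=1, g5=0, g6=0, g7=0 → 0; observed 0. Eliminates g7 stuck-at-1.
Only g6 stuck-at-1 is consistent with every test.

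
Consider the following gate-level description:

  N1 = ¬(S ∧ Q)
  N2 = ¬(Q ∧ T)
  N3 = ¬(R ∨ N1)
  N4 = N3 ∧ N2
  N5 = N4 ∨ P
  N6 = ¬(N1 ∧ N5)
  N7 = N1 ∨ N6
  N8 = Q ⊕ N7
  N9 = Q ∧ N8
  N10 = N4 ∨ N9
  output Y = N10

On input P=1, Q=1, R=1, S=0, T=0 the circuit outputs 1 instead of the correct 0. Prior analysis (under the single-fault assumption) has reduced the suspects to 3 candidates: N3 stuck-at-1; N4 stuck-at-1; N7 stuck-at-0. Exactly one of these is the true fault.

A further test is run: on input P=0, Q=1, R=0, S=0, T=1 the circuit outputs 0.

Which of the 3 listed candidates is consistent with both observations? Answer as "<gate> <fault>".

Evaluate each candidate on input P=0, Q=1, R=0, S=0, T=1:
  N3 stuck-at-1: N1=1, N2=0, N3=1 [stuck-at-1], N4=0, N5=0, N6=1, N7=1, N8=0, N9=0, N10=0 → 0 — matches
  N4 stuck-at-1: N1=1, N2=0, N3=0, N4=1 [stuck-at-1], N5=1, N6=0, N7=1, N8=0, N9=0, N10=1 → 1 — eliminated
  N7 stuck-at-0: N1=1, N2=0, N3=0, N4=0, N5=0, N6=1, N7=0 [stuck-at-0], N8=1, N9=1, N10=1 → 1 — eliminated
Only N3 stuck-at-1 reproduces the observed 0.

N3 stuck-at-1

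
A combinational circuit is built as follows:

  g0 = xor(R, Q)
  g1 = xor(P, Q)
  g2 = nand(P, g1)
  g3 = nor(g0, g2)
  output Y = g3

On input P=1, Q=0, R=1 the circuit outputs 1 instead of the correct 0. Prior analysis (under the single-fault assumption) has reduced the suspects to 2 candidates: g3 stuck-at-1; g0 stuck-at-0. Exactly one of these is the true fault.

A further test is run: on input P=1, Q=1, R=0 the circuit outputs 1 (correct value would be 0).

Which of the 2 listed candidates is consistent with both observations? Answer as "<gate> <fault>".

Evaluate each candidate on input P=1, Q=1, R=0:
  g3 stuck-at-1: g0=1, g1=0, g2=1, g3=1 [stuck-at-1] → 1 — matches
  g0 stuck-at-0: g0=0 [stuck-at-0], g1=0, g2=1, g3=0 → 0 — eliminated
Only g3 stuck-at-1 reproduces the observed 1.

g3 stuck-at-1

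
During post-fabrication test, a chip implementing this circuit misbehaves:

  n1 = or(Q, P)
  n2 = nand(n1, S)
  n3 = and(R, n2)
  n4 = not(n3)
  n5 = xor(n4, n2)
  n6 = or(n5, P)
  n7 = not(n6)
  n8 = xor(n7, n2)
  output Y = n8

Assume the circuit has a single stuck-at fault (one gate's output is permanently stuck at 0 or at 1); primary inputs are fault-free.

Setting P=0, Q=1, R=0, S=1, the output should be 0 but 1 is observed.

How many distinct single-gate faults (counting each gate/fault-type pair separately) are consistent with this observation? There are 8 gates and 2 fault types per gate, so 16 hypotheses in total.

Fault-free: n1=1, n2=0, n3=0, n4=1, n5=1, n6=1, n7=0, n8=0 → 0. Observed 1.
  n1: none of the 2 fault types match ✗
  n2: none of the 2 fault types match ✗
  n3: stuck-at-1 ✓; others ✗
  n4: stuck-at-0 ✓; others ✗
  n5: stuck-at-0 ✓; others ✗
  n6: stuck-at-0 ✓; others ✗
  n7: stuck-at-1 ✓; others ✗
  n8: stuck-at-1 ✓; others ✗
Consistent faults: {n3 stuck-at-1, n4 stuck-at-0, n5 stuck-at-0, n6 stuck-at-0, n7 stuck-at-1, n8 stuck-at-1} — 6 in all.

6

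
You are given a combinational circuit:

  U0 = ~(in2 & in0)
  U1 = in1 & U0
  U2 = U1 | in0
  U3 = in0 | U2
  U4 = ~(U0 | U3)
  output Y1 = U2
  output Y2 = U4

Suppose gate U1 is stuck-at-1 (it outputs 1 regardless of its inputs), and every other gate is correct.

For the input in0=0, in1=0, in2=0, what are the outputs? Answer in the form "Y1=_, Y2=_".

Propagate with U1 forced: U0=1, U1=1 [stuck-at-1], U2=1, U3=1, U4=0.
So the outputs are Y1=1, Y2=0. (Without the fault they would be Y1=0, Y2=0.)

Y1=1, Y2=0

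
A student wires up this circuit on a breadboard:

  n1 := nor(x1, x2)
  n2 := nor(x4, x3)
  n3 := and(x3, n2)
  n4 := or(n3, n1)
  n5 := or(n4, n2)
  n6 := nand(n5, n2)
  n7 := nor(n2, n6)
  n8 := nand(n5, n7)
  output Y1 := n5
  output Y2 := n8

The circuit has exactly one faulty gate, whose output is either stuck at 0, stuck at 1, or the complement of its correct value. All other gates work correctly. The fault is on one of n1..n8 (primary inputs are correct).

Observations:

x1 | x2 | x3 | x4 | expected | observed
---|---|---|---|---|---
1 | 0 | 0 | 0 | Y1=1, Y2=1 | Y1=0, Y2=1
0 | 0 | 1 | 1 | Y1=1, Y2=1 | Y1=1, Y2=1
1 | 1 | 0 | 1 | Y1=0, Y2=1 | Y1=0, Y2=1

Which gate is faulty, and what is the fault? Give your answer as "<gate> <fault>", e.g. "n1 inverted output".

n2 stuck-at-0

Fault-free values for test 1 (x1=1, x2=0, x3=0, x4=0): n1=0, n2=1, n3=0, n4=0, n5=1, n6=0, n7=0, n8=1, giving Y1=1, Y2=1. Observed Y1=0, Y2=1.
Test 1: faults giving observed Y1=0, Y2=1 are {n2 stuck-at-0, n2 inverted output, n5 stuck-at-0, n5 inverted output}.
Test 2 (x1=0, x2=0, x3=1, x4=1): fault-free n1=1, n2=0, n3=0, n4=1, n5=1, n6=1, n7=0, n8=1 → Y1=1, Y2=1; observed Y1=1, Y2=1. Eliminates n5 stuck-at-0, n5 inverted output.
Test 3 (x1=1, x2=1, x3=0, x4=1): fault-free n1=0, n2=0, n3=0, n4=0, n5=0, n6=1, n7=0, n8=1 → Y1=0, Y2=1; observed Y1=0, Y2=1. Eliminates n2 inverted output.
Only n2 stuck-at-0 is consistent with every test.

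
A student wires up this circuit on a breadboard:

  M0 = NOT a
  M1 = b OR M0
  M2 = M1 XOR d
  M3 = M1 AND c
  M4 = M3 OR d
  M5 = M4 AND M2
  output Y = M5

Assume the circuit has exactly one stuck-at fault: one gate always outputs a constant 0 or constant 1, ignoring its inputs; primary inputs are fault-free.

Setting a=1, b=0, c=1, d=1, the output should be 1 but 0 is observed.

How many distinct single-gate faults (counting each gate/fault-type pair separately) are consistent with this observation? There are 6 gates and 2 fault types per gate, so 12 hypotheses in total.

Fault-free: M0=0, M1=0, M2=1, M3=0, M4=1, M5=1 → 1. Observed 0.
  M0 stuck-at-0: output 1 ✗
  M0 stuck-at-1: output 0 ✓
  M1 stuck-at-0: output 1 ✗
  M1 stuck-at-1: output 0 ✓
  M2 stuck-at-0: output 0 ✓
  M2 stuck-at-1: output 1 ✗
  M3 stuck-at-0: output 1 ✗
  M3 stuck-at-1: output 1 ✗
  M4 stuck-at-0: output 0 ✓
  M4 stuck-at-1: output 1 ✗
  M5 stuck-at-0: output 0 ✓
  M5 stuck-at-1: output 1 ✗
Consistent faults: {M0 stuck-at-1, M1 stuck-at-1, M2 stuck-at-0, M4 stuck-at-0, M5 stuck-at-0} — 5 in all.

5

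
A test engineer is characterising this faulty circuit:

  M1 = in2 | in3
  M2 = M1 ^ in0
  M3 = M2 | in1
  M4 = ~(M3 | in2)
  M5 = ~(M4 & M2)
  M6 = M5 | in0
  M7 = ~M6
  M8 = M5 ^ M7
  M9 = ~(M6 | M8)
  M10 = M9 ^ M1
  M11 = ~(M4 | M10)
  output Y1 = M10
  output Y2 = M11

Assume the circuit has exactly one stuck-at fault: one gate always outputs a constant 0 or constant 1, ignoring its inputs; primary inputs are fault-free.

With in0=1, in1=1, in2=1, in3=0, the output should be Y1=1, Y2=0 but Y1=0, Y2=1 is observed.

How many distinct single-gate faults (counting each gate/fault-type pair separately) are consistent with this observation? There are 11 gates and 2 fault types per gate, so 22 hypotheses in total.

4

Fault-free: M1=1, M2=0, M3=1, M4=0, M5=1, M6=1, M7=0, M8=1, M9=0, M10=1, M11=0 → Y1=1, Y2=0. Observed Y1=0, Y2=1.
  M1: stuck-at-0 ✓; others ✗
  M2: none of the 2 fault types match ✗
  M3: none of the 2 fault types match ✗
  M4: none of the 2 fault types match ✗
  M5: none of the 2 fault types match ✗
  M6: stuck-at-0 ✓; others ✗
  M7: none of the 2 fault types match ✗
  M8: none of the 2 fault types match ✗
  M9: stuck-at-1 ✓; others ✗
  M10: stuck-at-0 ✓; others ✗
  M11: none of the 2 fault types match ✗
Consistent faults: {M1 stuck-at-0, M6 stuck-at-0, M9 stuck-at-1, M10 stuck-at-0} — 4 in all.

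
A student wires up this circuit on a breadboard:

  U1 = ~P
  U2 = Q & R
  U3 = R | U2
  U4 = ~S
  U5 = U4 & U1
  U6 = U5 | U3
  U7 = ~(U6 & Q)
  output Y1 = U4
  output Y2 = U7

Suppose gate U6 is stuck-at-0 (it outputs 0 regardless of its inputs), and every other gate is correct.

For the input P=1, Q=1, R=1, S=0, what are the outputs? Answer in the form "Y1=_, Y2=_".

Propagate with U6 forced: U1=0, U2=1, U3=1, U4=1, U5=0, U6=0 [stuck-at-0], U7=1.
So the outputs are Y1=1, Y2=1. (Without the fault they would be Y1=1, Y2=0.)

Y1=1, Y2=1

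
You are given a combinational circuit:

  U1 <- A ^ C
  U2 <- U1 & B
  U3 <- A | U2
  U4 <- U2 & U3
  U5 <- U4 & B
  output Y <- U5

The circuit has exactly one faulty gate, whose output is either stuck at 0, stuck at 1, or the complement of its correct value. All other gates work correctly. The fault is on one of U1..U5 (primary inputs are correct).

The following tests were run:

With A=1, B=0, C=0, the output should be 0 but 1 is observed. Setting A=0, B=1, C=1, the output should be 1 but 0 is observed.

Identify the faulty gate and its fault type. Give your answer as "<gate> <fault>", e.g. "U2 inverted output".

U5 inverted output

Fault-free values for test 1 (A=1, B=0, C=0): U1=1, U2=0, U3=1, U4=0, U5=0, giving Y=0. Observed 1.
Test 1: faults giving observed 1 are {U5 stuck-at-1, U5 inverted output}.
Test 2 (A=0, B=1, C=1): fault-free U1=1, U2=1, U3=1, U4=1, U5=1 → 1; observed 0. Eliminates U5 stuck-at-1.
Only U5 inverted output is consistent with every test.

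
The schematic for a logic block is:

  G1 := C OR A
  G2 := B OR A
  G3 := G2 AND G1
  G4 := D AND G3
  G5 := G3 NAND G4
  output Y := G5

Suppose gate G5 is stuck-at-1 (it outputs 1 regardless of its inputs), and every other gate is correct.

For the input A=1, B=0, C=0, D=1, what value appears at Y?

Propagate with G5 forced: G1=1, G2=1, G3=1, G4=1, G5=1 [stuck-at-1].
So Y = 1. (Without the fault it would be 0.)

1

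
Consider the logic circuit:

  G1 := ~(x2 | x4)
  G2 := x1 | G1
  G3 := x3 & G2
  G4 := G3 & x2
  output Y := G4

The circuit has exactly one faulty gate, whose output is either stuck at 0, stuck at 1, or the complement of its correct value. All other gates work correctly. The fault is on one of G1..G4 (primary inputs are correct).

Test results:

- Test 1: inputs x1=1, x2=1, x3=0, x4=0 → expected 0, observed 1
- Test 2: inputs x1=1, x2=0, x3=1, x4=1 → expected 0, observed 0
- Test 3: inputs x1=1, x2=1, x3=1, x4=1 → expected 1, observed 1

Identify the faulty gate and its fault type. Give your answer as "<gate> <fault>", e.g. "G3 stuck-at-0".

G3 stuck-at-1

Fault-free values for test 1 (x1=1, x2=1, x3=0, x4=0): G1=0, G2=1, G3=0, G4=0, giving Y=0. Observed 1.
Test 1: faults giving observed 1 are {G3 stuck-at-1, G3 inverted output, G4 stuck-at-1, G4 inverted output}.
Test 2 (x1=1, x2=0, x3=1, x4=1): fault-free G1=0, G2=1, G3=1, G4=0 → 0; observed 0. Eliminates G4 stuck-at-1, G4 inverted output.
Test 3 (x1=1, x2=1, x3=1, x4=1): fault-free G1=0, G2=1, G3=1, G4=1 → 1; observed 1. Eliminates G3 inverted output.
Only G3 stuck-at-1 is consistent with every test.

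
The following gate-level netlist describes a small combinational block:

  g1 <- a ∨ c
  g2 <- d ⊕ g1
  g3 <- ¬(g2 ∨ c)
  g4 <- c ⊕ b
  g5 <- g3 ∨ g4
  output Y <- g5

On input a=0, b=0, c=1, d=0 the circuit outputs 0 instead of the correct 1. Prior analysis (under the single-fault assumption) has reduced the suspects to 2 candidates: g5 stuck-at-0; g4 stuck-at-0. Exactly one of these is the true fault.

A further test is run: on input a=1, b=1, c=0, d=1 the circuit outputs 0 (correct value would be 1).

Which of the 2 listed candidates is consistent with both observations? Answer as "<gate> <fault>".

Evaluate each candidate on input a=1, b=1, c=0, d=1:
  g5 stuck-at-0: g1=1, g2=0, g3=1, g4=1, g5=0 [stuck-at-0] → 0 — matches
  g4 stuck-at-0: g1=1, g2=0, g3=1, g4=0 [stuck-at-0], g5=1 → 1 — eliminated
Only g5 stuck-at-0 reproduces the observed 0.

g5 stuck-at-0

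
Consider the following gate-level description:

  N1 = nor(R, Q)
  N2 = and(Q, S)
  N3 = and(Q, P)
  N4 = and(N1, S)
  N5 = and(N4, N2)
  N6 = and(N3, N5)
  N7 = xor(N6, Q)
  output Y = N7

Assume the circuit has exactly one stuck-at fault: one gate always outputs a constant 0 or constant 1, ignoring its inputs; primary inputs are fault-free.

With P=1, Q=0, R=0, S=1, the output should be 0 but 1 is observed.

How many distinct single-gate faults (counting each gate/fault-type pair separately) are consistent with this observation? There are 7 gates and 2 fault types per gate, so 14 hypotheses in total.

2

Fault-free: N1=1, N2=0, N3=0, N4=1, N5=0, N6=0, N7=0 → 0. Observed 1.
  N1 stuck-at-0: output 0 ✗
  N1 stuck-at-1: output 0 ✗
  N2 stuck-at-0: output 0 ✗
  N2 stuck-at-1: output 0 ✗
  N3 stuck-at-0: output 0 ✗
  N3 stuck-at-1: output 0 ✗
  N4 stuck-at-0: output 0 ✗
  N4 stuck-at-1: output 0 ✗
  N5 stuck-at-0: output 0 ✗
  N5 stuck-at-1: output 0 ✗
  N6 stuck-at-0: output 0 ✗
  N6 stuck-at-1: output 1 ✓
  N7 stuck-at-0: output 0 ✗
  N7 stuck-at-1: output 1 ✓
Consistent faults: {N6 stuck-at-1, N7 stuck-at-1} — 2 in all.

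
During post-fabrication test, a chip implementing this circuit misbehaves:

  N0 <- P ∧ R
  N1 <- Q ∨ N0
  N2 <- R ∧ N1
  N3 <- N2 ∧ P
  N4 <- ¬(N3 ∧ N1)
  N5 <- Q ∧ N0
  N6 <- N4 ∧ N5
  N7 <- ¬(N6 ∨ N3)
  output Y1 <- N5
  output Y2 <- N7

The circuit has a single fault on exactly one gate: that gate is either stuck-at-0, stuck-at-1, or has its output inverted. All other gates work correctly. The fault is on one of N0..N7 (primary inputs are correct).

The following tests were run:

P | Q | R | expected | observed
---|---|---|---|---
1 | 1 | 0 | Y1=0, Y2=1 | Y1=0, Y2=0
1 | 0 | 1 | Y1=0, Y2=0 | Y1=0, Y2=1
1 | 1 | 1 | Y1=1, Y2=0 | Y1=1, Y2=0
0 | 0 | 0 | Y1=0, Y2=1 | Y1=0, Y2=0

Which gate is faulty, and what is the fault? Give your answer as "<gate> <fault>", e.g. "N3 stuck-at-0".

Fault-free values for test 1 (P=1, Q=1, R=0): N0=0, N1=1, N2=0, N3=0, N4=1, N5=0, N6=0, N7=1, giving Y1=0, Y2=1. Observed Y1=0, Y2=0.
Test 1: faults giving observed Y1=0, Y2=0 are {N2 stuck-at-1, N2 inverted output, N3 stuck-at-1, N3 inverted output, N6 stuck-at-1, N6 inverted output, N7 stuck-at-0, N7 inverted output}.
Test 2 (P=1, Q=0, R=1): fault-free N0=1, N1=1, N2=1, N3=1, N4=0, N5=0, N6=0, N7=0 → Y1=0, Y2=0; observed Y1=0, Y2=1. Eliminates N2 stuck-at-1, N3 stuck-at-1, N6 stuck-at-1, N6 inverted output, N7 stuck-at-0.
Test 3 (P=1, Q=1, R=1): fault-free N0=1, N1=1, N2=1, N3=1, N4=0, N5=1, N6=0, N7=0 → Y1=1, Y2=0; observed Y1=1, Y2=0. Eliminates N7 inverted output.
Test 4 (P=0, Q=0, R=0): fault-free N0=0, N1=0, N2=0, N3=0, N4=1, N5=0, N6=0, N7=1 → Y1=0, Y2=1; observed Y1=0, Y2=0. Eliminates N2 inverted output.
Only N3 inverted output is consistent with every test.

N3 inverted output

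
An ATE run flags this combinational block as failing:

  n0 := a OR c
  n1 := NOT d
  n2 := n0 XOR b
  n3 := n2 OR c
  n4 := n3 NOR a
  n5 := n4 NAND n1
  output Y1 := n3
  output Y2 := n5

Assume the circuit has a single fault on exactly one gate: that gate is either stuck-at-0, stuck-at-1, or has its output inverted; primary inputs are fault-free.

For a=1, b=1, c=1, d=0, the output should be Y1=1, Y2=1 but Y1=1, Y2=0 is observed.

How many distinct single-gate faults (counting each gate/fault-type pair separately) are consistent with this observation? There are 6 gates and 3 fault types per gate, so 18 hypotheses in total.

4

Fault-free: n0=1, n1=1, n2=0, n3=1, n4=0, n5=1 → Y1=1, Y2=1. Observed Y1=1, Y2=0.
  n0: none of the 3 fault types match ✗
  n1: none of the 3 fault types match ✗
  n2: none of the 3 fault types match ✗
  n3: none of the 3 fault types match ✗
  n4: stuck-at-1, inverted output ✓; others ✗
  n5: stuck-at-0, inverted output ✓; others ✗
Consistent faults: {n4 stuck-at-1, n4 inverted output, n5 stuck-at-0, n5 inverted output} — 4 in all.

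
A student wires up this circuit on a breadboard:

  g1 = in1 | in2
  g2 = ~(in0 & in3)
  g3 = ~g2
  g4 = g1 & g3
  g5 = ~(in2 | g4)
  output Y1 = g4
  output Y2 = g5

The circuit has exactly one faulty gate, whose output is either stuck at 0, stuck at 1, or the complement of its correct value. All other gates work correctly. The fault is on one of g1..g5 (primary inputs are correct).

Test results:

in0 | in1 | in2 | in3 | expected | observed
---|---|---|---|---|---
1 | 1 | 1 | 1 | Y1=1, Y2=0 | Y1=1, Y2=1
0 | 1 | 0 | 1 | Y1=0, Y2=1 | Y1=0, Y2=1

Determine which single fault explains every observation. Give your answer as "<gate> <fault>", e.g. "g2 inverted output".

g5 stuck-at-1

Fault-free values for test 1 (in0=1, in1=1, in2=1, in3=1): g1=1, g2=0, g3=1, g4=1, g5=0, giving Y1=1, Y2=0. Observed Y1=1, Y2=1.
Test 1: faults giving observed Y1=1, Y2=1 are {g5 stuck-at-1, g5 inverted output}.
Test 2 (in0=0, in1=1, in2=0, in3=1): fault-free g1=1, g2=1, g3=0, g4=0, g5=1 → Y1=0, Y2=1; observed Y1=0, Y2=1. Eliminates g5 inverted output.
Only g5 stuck-at-1 is consistent with every test.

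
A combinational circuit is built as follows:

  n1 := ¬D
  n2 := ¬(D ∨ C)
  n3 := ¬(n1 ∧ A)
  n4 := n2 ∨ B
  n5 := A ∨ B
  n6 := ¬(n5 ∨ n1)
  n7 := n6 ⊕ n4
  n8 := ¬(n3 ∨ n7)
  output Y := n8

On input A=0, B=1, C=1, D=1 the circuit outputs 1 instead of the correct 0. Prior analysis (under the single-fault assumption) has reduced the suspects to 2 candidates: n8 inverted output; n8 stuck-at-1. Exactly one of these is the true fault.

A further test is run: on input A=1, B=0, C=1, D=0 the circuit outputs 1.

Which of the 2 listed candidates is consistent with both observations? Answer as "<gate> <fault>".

n8 stuck-at-1

Evaluate each candidate on input A=1, B=0, C=1, D=0:
  n8 inverted output: n1=1, n2=0, n3=0, n4=0, n5=1, n6=0, n7=0, n8=0 [inverted output] → 0 — eliminated
  n8 stuck-at-1: n1=1, n2=0, n3=0, n4=0, n5=1, n6=0, n7=0, n8=1 [stuck-at-1] → 1 — matches
Only n8 stuck-at-1 reproduces the observed 1.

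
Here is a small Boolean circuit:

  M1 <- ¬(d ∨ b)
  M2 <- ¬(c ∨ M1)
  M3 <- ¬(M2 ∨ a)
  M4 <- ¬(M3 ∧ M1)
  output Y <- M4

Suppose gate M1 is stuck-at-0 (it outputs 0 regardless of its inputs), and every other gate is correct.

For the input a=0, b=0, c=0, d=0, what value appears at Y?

1

Propagate with M1 forced: M1=0 [stuck-at-0], M2=1, M3=0, M4=1.
So Y = 1. (Without the fault it would be 0.)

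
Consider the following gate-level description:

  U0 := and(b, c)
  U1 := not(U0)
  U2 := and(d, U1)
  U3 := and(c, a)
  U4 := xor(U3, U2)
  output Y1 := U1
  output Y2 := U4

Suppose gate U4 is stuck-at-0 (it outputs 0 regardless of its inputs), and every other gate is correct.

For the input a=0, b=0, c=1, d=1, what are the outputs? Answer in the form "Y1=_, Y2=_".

Propagate with U4 forced: U0=0, U1=1, U2=1, U3=0, U4=0 [stuck-at-0].
So the outputs are Y1=1, Y2=0. (Without the fault they would be Y1=1, Y2=1.)

Y1=1, Y2=0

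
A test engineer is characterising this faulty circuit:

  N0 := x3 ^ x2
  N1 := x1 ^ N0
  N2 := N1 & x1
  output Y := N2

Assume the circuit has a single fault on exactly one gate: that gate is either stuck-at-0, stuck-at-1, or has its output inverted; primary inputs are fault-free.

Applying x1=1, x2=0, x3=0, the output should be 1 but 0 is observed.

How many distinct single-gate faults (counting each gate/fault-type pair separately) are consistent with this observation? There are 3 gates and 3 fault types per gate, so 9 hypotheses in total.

Fault-free: N0=0, N1=1, N2=1 → 1. Observed 0.
  N0 stuck-at-0: output 1 ✗
  N0 stuck-at-1: output 0 ✓
  N0 inverted output: output 0 ✓
  N1 stuck-at-0: output 0 ✓
  N1 stuck-at-1: output 1 ✗
  N1 inverted output: output 0 ✓
  N2 stuck-at-0: output 0 ✓
  N2 stuck-at-1: output 1 ✗
  N2 inverted output: output 0 ✓
Consistent faults: {N0 stuck-at-1, N0 inverted output, N1 stuck-at-0, N1 inverted output, N2 stuck-at-0, N2 inverted output} — 6 in all.

6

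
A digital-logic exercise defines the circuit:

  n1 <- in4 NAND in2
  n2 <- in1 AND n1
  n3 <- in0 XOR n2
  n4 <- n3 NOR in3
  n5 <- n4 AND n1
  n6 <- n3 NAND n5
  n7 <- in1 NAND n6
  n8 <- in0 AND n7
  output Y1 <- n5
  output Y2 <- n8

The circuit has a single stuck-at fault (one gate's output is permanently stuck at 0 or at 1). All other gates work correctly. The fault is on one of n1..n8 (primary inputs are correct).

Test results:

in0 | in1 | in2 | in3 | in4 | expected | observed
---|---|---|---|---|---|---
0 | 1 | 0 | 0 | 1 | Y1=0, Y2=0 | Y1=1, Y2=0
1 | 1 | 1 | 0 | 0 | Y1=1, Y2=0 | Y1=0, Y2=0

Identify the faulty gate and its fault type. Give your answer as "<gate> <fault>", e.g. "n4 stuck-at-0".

Fault-free values for test 1 (in0=0, in1=1, in2=0, in3=0, in4=1): n1=1, n2=1, n3=1, n4=0, n5=0, n6=1, n7=0, n8=0, giving Y1=0, Y2=0. Observed Y1=1, Y2=0.
Test 1: faults giving observed Y1=1, Y2=0 are {n2 stuck-at-0, n3 stuck-at-0, n4 stuck-at-1, n5 stuck-at-1}.
Test 2 (in0=1, in1=1, in2=1, in3=0, in4=0): fault-free n1=1, n2=1, n3=0, n4=1, n5=1, n6=1, n7=0, n8=0 → Y1=1, Y2=0; observed Y1=0, Y2=0. Eliminates n3 stuck-at-0, n4 stuck-at-1, n5 stuck-at-1.
Only n2 stuck-at-0 is consistent with every test.

n2 stuck-at-0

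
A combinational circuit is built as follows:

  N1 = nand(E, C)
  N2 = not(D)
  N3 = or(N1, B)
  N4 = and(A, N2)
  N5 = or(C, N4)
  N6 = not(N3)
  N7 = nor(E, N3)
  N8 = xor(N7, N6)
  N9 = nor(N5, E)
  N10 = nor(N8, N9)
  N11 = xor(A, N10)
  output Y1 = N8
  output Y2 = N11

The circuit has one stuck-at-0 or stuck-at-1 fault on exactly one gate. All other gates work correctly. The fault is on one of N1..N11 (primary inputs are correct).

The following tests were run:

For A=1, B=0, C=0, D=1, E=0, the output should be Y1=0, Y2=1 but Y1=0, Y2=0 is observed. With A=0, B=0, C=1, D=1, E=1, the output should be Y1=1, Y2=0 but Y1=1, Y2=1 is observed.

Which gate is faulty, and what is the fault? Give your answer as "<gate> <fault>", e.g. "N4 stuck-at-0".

Fault-free values for test 1 (A=1, B=0, C=0, D=1, E=0): N1=1, N2=0, N3=1, N4=0, N5=0, N6=0, N7=0, N8=0, N9=1, N10=0, N11=1, giving Y1=0, Y2=1. Observed Y1=0, Y2=0.
Test 1: faults giving observed Y1=0, Y2=0 are {N2 stuck-at-1, N4 stuck-at-1, N5 stuck-at-1, N9 stuck-at-0, N10 stuck-at-1, N11 stuck-at-0}.
Test 2 (A=0, B=0, C=1, D=1, E=1): fault-free N1=0, N2=0, N3=0, N4=0, N5=1, N6=1, N7=0, N8=1, N9=0, N10=0, N11=0 → Y1=1, Y2=0; observed Y1=1, Y2=1. Eliminates N2 stuck-at-1, N4 stuck-at-1, N5 stuck-at-1, N9 stuck-at-0, N11 stuck-at-0.
Only N10 stuck-at-1 is consistent with every test.

N10 stuck-at-1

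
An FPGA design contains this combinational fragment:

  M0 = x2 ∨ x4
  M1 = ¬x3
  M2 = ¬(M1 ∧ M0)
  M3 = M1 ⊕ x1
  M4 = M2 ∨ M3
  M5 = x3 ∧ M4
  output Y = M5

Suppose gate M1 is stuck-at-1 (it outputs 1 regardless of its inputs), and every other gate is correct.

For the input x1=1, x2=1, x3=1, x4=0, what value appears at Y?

Propagate with M1 forced: M0=1, M1=1 [stuck-at-1], M2=0, M3=0, M4=0, M5=0.
So Y = 0. (Without the fault it would be 1.)

0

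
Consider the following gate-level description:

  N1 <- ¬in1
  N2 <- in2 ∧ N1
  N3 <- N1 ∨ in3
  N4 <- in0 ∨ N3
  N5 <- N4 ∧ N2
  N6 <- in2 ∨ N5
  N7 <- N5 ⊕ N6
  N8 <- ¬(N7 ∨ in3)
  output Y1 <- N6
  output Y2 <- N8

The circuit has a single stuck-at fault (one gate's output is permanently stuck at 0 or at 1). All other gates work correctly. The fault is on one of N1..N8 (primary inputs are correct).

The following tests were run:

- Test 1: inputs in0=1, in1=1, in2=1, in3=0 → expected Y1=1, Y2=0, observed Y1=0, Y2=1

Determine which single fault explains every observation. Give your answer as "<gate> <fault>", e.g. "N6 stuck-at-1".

N6 stuck-at-0

Fault-free values for test 1 (in0=1, in1=1, in2=1, in3=0): N1=0, N2=0, N3=0, N4=1, N5=0, N6=1, N7=1, N8=0, giving Y1=1, Y2=0. Observed Y1=0, Y2=1.
Test 1: faults giving observed Y1=0, Y2=1 are {N6 stuck-at-0}.
Only N6 stuck-at-0 is consistent with every test.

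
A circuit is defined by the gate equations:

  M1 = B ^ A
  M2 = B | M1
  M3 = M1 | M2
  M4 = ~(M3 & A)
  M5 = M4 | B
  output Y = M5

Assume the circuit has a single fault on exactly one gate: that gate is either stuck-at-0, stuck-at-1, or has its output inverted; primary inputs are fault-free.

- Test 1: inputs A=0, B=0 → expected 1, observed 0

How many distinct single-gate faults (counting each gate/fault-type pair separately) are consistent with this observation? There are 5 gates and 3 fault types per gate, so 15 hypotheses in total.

4

Fault-free: M1=0, M2=0, M3=0, M4=1, M5=1 → 1. Observed 0.
  M1: none of the 3 fault types match ✗
  M2: none of the 3 fault types match ✗
  M3: none of the 3 fault types match ✗
  M4: stuck-at-0, inverted output ✓; others ✗
  M5: stuck-at-0, inverted output ✓; others ✗
Consistent faults: {M4 stuck-at-0, M4 inverted output, M5 stuck-at-0, M5 inverted output} — 4 in all.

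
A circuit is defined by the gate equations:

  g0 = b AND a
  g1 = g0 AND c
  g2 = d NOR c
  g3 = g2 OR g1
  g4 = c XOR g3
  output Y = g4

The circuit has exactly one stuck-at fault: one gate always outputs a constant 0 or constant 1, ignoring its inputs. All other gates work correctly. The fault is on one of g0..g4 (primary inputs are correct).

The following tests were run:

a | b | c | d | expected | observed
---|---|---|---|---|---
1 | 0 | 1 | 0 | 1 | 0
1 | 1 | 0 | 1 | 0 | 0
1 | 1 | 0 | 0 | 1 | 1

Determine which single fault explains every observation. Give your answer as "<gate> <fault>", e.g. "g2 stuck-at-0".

g0 stuck-at-1

Fault-free values for test 1 (a=1, b=0, c=1, d=0): g0=0, g1=0, g2=0, g3=0, g4=1, giving Y=1. Observed 0.
Test 1: faults giving observed 0 are {g0 stuck-at-1, g1 stuck-at-1, g2 stuck-at-1, g3 stuck-at-1, g4 stuck-at-0}.
Test 2 (a=1, b=1, c=0, d=1): fault-free g0=1, g1=0, g2=0, g3=0, g4=0 → 0; observed 0. Eliminates g1 stuck-at-1, g2 stuck-at-1, g3 stuck-at-1.
Test 3 (a=1, b=1, c=0, d=0): fault-free g0=1, g1=0, g2=1, g3=1, g4=1 → 1; observed 1. Eliminates g4 stuck-at-0.
Only g0 stuck-at-1 is consistent with every test.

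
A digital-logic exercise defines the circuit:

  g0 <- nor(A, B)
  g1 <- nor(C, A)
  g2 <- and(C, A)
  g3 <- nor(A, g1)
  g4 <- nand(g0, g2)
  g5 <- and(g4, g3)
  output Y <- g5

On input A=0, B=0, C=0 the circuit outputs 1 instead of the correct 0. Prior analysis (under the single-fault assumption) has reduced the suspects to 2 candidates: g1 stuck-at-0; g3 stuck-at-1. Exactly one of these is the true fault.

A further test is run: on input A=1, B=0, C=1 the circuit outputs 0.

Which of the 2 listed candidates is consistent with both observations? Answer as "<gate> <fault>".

g1 stuck-at-0

Evaluate each candidate on input A=1, B=0, C=1:
  g1 stuck-at-0: g0=0, g1=0 [stuck-at-0], g2=1, g3=0, g4=1, g5=0 → 0 — matches
  g3 stuck-at-1: g0=0, g1=0, g2=1, g3=1 [stuck-at-1], g4=1, g5=1 → 1 — eliminated
Only g1 stuck-at-0 reproduces the observed 0.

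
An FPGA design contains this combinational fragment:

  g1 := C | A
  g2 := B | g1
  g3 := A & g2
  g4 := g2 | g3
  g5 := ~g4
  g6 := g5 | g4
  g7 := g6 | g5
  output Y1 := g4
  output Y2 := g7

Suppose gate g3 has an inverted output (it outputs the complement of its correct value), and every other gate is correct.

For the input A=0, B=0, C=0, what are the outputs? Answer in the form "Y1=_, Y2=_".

Propagate with g3 forced: g1=0, g2=0, g3=1 [inverted output], g4=1, g5=0, g6=1, g7=1.
So the outputs are Y1=1, Y2=1. (Without the fault they would be Y1=0, Y2=1.)

Y1=1, Y2=1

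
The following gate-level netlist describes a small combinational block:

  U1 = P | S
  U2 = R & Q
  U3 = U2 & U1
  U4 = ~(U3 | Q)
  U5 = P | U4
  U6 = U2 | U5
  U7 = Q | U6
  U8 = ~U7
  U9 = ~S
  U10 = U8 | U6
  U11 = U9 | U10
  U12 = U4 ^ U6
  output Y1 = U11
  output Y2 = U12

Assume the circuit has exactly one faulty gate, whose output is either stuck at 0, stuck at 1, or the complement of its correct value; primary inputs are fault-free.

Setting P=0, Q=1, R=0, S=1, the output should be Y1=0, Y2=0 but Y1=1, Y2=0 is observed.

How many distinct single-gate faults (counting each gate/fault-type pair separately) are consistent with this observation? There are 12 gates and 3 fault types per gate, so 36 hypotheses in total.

12

Fault-free: U1=1, U2=0, U3=0, U4=0, U5=0, U6=0, U7=1, U8=0, U9=0, U10=0, U11=0, U12=0 → Y1=0, Y2=0. Observed Y1=1, Y2=0.
  U1: none of the 3 fault types match ✗
  U2: none of the 3 fault types match ✗
  U3: none of the 3 fault types match ✗
  U4: stuck-at-1, inverted output ✓; others ✗
  U5: none of the 3 fault types match ✗
  U6: none of the 3 fault types match ✗
  U7: stuck-at-0, inverted output ✓; others ✗
  U8: stuck-at-1, inverted output ✓; others ✗
  U9: stuck-at-1, inverted output ✓; others ✗
  U10: stuck-at-1, inverted output ✓; others ✗
  U11: stuck-at-1, inverted output ✓; others ✗
  U12: none of the 3 fault types match ✗
Consistent faults: {U4 stuck-at-1, U4 inverted output, U7 stuck-at-0, U7 inverted output, U8 stuck-at-1, U8 inverted output, U9 stuck-at-1, U9 inverted output, U10 stuck-at-1, U10 inverted output, U11 stuck-at-1, U11 inverted output} — 12 in all.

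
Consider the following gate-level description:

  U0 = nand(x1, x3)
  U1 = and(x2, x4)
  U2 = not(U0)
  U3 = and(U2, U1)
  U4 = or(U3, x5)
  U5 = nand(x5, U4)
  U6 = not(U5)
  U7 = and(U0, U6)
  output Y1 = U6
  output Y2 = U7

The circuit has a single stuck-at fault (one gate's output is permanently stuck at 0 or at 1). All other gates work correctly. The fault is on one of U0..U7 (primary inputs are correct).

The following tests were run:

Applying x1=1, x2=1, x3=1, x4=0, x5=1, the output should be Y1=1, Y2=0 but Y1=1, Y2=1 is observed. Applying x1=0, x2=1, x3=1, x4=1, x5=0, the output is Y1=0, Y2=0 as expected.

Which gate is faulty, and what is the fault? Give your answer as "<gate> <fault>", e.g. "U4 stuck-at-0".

U0 stuck-at-1

Fault-free values for test 1 (x1=1, x2=1, x3=1, x4=0, x5=1): U0=0, U1=0, U2=1, U3=0, U4=1, U5=0, U6=1, U7=0, giving Y1=1, Y2=0. Observed Y1=1, Y2=1.
Test 1: faults giving observed Y1=1, Y2=1 are {U0 stuck-at-1, U7 stuck-at-1}.
Test 2 (x1=0, x2=1, x3=1, x4=1, x5=0): fault-free U0=1, U1=1, U2=0, U3=0, U4=0, U5=1, U6=0, U7=0 → Y1=0, Y2=0; observed Y1=0, Y2=0. Eliminates U7 stuck-at-1.
Only U0 stuck-at-1 is consistent with every test.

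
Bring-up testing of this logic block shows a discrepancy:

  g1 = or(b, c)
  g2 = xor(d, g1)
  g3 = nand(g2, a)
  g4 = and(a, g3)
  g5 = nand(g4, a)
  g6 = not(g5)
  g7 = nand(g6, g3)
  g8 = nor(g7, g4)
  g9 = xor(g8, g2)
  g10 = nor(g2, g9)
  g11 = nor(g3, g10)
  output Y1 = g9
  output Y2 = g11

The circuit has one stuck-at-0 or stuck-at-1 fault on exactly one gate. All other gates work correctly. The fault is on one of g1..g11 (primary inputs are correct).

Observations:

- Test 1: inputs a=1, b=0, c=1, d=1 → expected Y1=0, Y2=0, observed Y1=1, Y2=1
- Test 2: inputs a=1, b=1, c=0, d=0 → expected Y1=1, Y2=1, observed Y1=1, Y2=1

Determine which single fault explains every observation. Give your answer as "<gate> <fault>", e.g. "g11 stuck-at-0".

Fault-free values for test 1 (a=1, b=0, c=1, d=1): g1=1, g2=0, g3=1, g4=1, g5=0, g6=1, g7=0, g8=0, g9=0, g10=1, g11=0, giving Y1=0, Y2=0. Observed Y1=1, Y2=1.
Test 1: faults giving observed Y1=1, Y2=1 are {g1 stuck-at-0, g2 stuck-at-1}.
Test 2 (a=1, b=1, c=0, d=0): fault-free g1=1, g2=1, g3=0, g4=0, g5=1, g6=0, g7=1, g8=0, g9=1, g10=0, g11=1 → Y1=1, Y2=1; observed Y1=1, Y2=1. Eliminates g1 stuck-at-0.
Only g2 stuck-at-1 is consistent with every test.

g2 stuck-at-1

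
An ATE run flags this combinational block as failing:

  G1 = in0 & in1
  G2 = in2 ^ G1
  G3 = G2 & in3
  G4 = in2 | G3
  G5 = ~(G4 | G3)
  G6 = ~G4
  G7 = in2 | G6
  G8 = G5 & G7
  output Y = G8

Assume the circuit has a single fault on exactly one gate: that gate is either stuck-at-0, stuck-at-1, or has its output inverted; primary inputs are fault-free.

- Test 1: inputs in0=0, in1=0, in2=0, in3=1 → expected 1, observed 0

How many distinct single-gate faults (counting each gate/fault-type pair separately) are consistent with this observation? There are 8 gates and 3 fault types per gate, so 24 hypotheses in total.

16

Fault-free: G1=0, G2=0, G3=0, G4=0, G5=1, G6=1, G7=1, G8=1 → 1. Observed 0.
  G1: stuck-at-1, inverted output ✓; others ✗
  G2: stuck-at-1, inverted output ✓; others ✗
  G3: stuck-at-1, inverted output ✓; others ✗
  G4: stuck-at-1, inverted output ✓; others ✗
  G5: stuck-at-0, inverted output ✓; others ✗
  G6: stuck-at-0, inverted output ✓; others ✗
  G7: stuck-at-0, inverted output ✓; others ✗
  G8: stuck-at-0, inverted output ✓; others ✗
Consistent faults: {G1 stuck-at-1, G1 inverted output, G2 stuck-at-1, G2 inverted output, G3 stuck-at-1, G3 inverted output, G4 stuck-at-1, G4 inverted output, G5 stuck-at-0, G5 inverted output, G6 stuck-at-0, G6 inverted output, G7 stuck-at-0, G7 inverted output, G8 stuck-at-0, G8 inverted output} — 16 in all.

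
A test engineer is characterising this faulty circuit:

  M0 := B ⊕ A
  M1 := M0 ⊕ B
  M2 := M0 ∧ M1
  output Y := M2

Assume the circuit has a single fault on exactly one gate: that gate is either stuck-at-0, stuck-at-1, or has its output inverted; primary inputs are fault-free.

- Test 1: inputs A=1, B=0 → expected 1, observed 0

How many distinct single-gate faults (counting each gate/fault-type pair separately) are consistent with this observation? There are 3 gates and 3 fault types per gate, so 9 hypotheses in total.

Fault-free: M0=1, M1=1, M2=1 → 1. Observed 0.
  M0 stuck-at-0: output 0 ✓
  M0 stuck-at-1: output 1 ✗
  M0 inverted output: output 0 ✓
  M1 stuck-at-0: output 0 ✓
  M1 stuck-at-1: output 1 ✗
  M1 inverted output: output 0 ✓
  M2 stuck-at-0: output 0 ✓
  M2 stuck-at-1: output 1 ✗
  M2 inverted output: output 0 ✓
Consistent faults: {M0 stuck-at-0, M0 inverted output, M1 stuck-at-0, M1 inverted output, M2 stuck-at-0, M2 inverted output} — 6 in all.

6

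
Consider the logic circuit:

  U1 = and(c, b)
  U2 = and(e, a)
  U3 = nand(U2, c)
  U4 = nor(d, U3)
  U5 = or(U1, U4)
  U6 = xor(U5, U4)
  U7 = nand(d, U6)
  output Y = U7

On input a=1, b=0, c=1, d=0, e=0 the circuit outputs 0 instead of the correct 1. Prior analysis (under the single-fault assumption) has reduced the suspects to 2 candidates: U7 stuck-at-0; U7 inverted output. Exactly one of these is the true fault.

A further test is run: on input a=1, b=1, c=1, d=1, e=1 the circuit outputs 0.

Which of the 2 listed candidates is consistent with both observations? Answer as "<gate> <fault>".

Evaluate each candidate on input a=1, b=1, c=1, d=1, e=1:
  U7 stuck-at-0: U1=1, U2=1, U3=0, U4=0, U5=1, U6=1, U7=0 [stuck-at-0] → 0 — matches
  U7 inverted output: U1=1, U2=1, U3=0, U4=0, U5=1, U6=1, U7=1 [inverted output] → 1 — eliminated
Only U7 stuck-at-0 reproduces the observed 0.

U7 stuck-at-0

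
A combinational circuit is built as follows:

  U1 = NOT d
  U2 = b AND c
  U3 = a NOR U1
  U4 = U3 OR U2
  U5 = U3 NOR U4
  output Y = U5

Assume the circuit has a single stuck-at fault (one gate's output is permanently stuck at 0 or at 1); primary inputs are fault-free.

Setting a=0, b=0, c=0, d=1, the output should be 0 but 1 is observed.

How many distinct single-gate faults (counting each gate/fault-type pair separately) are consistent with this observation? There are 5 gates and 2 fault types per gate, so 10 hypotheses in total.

3

Fault-free: U1=0, U2=0, U3=1, U4=1, U5=0 → 0. Observed 1.
  U1 stuck-at-0: output 0 ✗
  U1 stuck-at-1: output 1 ✓
  U2 stuck-at-0: output 0 ✗
  U2 stuck-at-1: output 0 ✗
  U3 stuck-at-0: output 1 ✓
  U3 stuck-at-1: output 0 ✗
  U4 stuck-at-0: output 0 ✗
  U4 stuck-at-1: output 0 ✗
  U5 stuck-at-0: output 0 ✗
  U5 stuck-at-1: output 1 ✓
Consistent faults: {U1 stuck-at-1, U3 stuck-at-0, U5 stuck-at-1} — 3 in all.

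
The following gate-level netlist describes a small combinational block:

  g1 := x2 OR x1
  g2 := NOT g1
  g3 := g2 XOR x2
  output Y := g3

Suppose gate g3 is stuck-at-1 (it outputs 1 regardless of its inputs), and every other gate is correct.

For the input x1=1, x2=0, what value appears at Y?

1

Propagate with g3 forced: g1=1, g2=0, g3=1 [stuck-at-1].
So Y = 1. (Without the fault it would be 0.)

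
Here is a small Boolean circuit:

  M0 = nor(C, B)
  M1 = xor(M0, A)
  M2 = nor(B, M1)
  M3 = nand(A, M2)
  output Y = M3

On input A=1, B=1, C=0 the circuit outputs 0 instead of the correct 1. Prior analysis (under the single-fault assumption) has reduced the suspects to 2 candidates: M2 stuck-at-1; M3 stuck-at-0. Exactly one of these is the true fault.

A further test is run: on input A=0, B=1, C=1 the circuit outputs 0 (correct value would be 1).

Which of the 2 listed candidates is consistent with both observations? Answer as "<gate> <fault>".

M3 stuck-at-0

Evaluate each candidate on input A=0, B=1, C=1:
  M2 stuck-at-1: M0=0, M1=0, M2=1 [stuck-at-1], M3=1 → 1 — eliminated
  M3 stuck-at-0: M0=0, M1=0, M2=0, M3=0 [stuck-at-0] → 0 — matches
Only M3 stuck-at-0 reproduces the observed 0.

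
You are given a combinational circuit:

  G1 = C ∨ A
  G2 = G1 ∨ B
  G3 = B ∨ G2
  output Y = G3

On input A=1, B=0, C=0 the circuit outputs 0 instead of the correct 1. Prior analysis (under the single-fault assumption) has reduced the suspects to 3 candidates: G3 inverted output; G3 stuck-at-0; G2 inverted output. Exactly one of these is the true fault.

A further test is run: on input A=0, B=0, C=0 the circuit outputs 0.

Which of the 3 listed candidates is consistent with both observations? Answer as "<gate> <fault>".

G3 stuck-at-0

Evaluate each candidate on input A=0, B=0, C=0:
  G3 inverted output: G1=0, G2=0, G3=1 [inverted output] → 1 — eliminated
  G3 stuck-at-0: G1=0, G2=0, G3=0 [stuck-at-0] → 0 — matches
  G2 inverted output: G1=0, G2=1 [inverted output], G3=1 → 1 — eliminated
Only G3 stuck-at-0 reproduces the observed 0.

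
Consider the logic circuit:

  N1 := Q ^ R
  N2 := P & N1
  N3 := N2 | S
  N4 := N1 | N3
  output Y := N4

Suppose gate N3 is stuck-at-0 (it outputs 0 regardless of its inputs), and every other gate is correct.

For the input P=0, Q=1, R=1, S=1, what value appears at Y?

Propagate with N3 forced: N1=0, N2=0, N3=0 [stuck-at-0], N4=0.
So Y = 0. (Without the fault it would be 1.)

0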